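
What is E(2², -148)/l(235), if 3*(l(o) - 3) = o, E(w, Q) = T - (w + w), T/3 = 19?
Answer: 147/244 ≈ 0.60246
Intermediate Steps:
T = 57 (T = 3*19 = 57)
E(w, Q) = 57 - 2*w (E(w, Q) = 57 - (w + w) = 57 - 2*w)
l(o) = 3 + o/3
E(2², -148)/l(235) = (57 - 2*2²)/(3 + (⅓)*235) = (57 - 2*4)/(3 + 235/3) = (57 - 8)/(244/3) = 49*(3/244) = 147/244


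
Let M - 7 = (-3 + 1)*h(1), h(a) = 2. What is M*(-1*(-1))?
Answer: 3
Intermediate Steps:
M = 3 (M = 7 + (-3 + 1)*2 = 7 - 2*2 = 7 - 4 = 3)
M*(-1*(-1)) = 3*(-1*(-1)) = 3*1 = 3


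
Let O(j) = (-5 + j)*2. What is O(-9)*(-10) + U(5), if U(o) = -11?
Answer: 269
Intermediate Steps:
O(j) = -10 + 2*j
O(-9)*(-10) + U(5) = (-10 + 2*(-9))*(-10) - 11 = (-10 - 18)*(-10) - 11 = -28*(-10) - 11 = 280 - 11 = 269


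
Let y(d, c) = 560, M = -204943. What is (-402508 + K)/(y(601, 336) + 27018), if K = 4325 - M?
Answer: -96620/13789 ≈ -7.0070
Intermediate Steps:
K = 209268 (K = 4325 - 1*(-204943) = 4325 + 204943 = 209268)
(-402508 + K)/(y(601, 336) + 27018) = (-402508 + 209268)/(560 + 27018) = -193240/27578 = -193240*1/27578 = -96620/13789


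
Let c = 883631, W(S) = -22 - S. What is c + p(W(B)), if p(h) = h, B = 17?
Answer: 883592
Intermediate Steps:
c + p(W(B)) = 883631 + (-22 - 1*17) = 883631 + (-22 - 17) = 883631 - 39 = 883592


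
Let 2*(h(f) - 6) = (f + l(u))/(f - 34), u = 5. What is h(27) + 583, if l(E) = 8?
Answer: 1173/2 ≈ 586.50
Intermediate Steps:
h(f) = 6 + (8 + f)/(2*(-34 + f)) (h(f) = 6 + ((f + 8)/(f - 34))/2 = 6 + ((8 + f)/(-34 + f))/2 = 6 + (8 + f)/(2*(-34 + f)))
h(27) + 583 = (-400 + 13*27)/(2*(-34 + 27)) + 583 = (½)*(-400 + 351)/(-7) + 583 = (½)*(-⅐)*(-49) + 583 = 7/2 + 583 = 1173/2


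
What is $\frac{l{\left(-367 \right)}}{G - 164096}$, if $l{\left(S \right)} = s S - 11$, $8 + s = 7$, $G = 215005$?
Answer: $\frac{356}{50909} \approx 0.0069929$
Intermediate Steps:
$s = -1$ ($s = -8 + 7 = -1$)
$l{\left(S \right)} = -11 - S$ ($l{\left(S \right)} = - S - 11 = -11 - S$)
$\frac{l{\left(-367 \right)}}{G - 164096} = \frac{-11 - -367}{215005 - 164096} = \frac{-11 + 367}{215005 - 164096} = \frac{356}{50909}$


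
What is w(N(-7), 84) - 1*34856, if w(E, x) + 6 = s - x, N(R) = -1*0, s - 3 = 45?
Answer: -34898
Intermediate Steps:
s = 48 (s = 3 + 45 = 48)
N(R) = 0
w(E, x) = 42 - x (w(E, x) = -6 + (48 - x) = 42 - x)
w(N(-7), 84) - 1*34856 = (42 - 1*84) - 1*34856 = (42 - 84) - 34856 = -42 - 34856 = -34898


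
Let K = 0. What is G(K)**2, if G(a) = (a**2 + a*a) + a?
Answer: 0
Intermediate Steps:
G(a) = a + 2*a**2 (G(a) = (a**2 + a**2) + a = 2*a**2 + a = a + 2*a**2)
G(K)**2 = (0*(1 + 2*0))**2 = (0*(1 + 0))**2 = (0*1)**2 = 0**2 = 0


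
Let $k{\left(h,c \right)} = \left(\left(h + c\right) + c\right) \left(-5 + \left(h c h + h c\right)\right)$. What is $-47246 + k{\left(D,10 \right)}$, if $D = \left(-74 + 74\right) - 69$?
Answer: $-2346081$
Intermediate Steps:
$D = -69$ ($D = 0 - 69 = -69$)
$k{\left(h,c \right)} = \left(h + 2 c\right) \left(-5 + c h + c h^{2}\right)$ ($k{\left(h,c \right)} = \left(\left(c + h\right) + c\right) \left(-5 + \left(c h h + c h\right)\right) = \left(h + 2 c\right) \left(-5 + \left(c h^{2} + c h\right)\right) = \left(h + 2 c\right) \left(-5 + \left(c h + c h^{2}\right)\right) = \left(h + 2 c\right) \left(-5 + c h + c h^{2}\right)$)
$-47246 + k{\left(D,10 \right)} = -47246 + \left(\left(-10\right) 10 - -345 + 10 \left(-69\right)^{2} + 10 \left(-69\right)^{3} + 2 \left(-69\right) 10^{2} + 2 \cdot 10^{2} \left(-69\right)^{2}\right) = -47246 + \left(-100 + 345 + 10 \cdot 4761 + 10 \left(-328509\right) + 2 \left(-69\right) 100 + 2 \cdot 100 \cdot 4761\right) = -47246 + \left(-100 + 345 + 47610 - 3285090 - 13800 + 952200\right) = -47246 - 2298835 = -2346081$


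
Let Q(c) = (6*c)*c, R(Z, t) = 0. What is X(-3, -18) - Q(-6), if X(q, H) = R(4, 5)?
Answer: -216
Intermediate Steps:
Q(c) = 6*c²
X(q, H) = 0
X(-3, -18) - Q(-6) = 0 - 6*(-6)² = 0 - 6*36 = 0 - 1*216 = 0 - 216 = -216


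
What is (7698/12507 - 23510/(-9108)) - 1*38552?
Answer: -66533923763/1725966 ≈ -38549.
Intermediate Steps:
(7698/12507 - 23510/(-9108)) - 1*38552 = (7698*(1/12507) - 23510*(-1/9108)) - 38552 = (2566/4169 + 11755/4554) - 38552 = 5517469/1725966 - 38552 = -66533923763/1725966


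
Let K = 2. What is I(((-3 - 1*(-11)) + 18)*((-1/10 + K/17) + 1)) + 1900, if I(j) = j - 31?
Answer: 161114/85 ≈ 1895.5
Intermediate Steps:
I(j) = -31 + j
I(((-3 - 1*(-11)) + 18)*((-1/10 + K/17) + 1)) + 1900 = (-31 + ((-3 - 1*(-11)) + 18)*((-1/10 + 2/17) + 1)) + 1900 = (-31 + ((-3 + 11) + 18)*((-1*1/10 + 2*(1/17)) + 1)) + 1900 = (-31 + (8 + 18)*((-1/10 + 2/17) + 1)) + 1900 = (-31 + 26*(3/170 + 1)) + 1900 = (-31 + 26*(173/170)) + 1900 = (-31 + 2249/85) + 1900 = -386/85 + 1900 = 161114/85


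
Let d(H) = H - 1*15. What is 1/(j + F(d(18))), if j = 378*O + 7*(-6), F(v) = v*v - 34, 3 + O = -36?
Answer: -1/14809 ≈ -6.7526e-5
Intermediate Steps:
d(H) = -15 + H (d(H) = H - 15 = -15 + H)
O = -39 (O = -3 - 36 = -39)
F(v) = -34 + v² (F(v) = v² - 34 = -34 + v²)
j = -14784 (j = 378*(-39) + 7*(-6) = -14742 - 42 = -14784)
1/(j + F(d(18))) = 1/(-14784 + (-34 + (-15 + 18)²)) = 1/(-14784 + (-34 + 3²)) = 1/(-14784 + (-34 + 9)) = 1/(-14784 - 25) = 1/(-14809) = -1/14809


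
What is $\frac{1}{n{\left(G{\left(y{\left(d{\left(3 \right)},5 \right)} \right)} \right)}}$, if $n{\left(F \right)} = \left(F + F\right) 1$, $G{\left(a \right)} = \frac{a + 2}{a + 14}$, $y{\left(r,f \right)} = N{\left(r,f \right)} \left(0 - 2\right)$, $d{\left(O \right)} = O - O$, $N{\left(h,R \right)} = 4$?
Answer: $- \frac{1}{2} \approx -0.5$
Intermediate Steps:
$d{\left(O \right)} = 0$
$y{\left(r,f \right)} = -8$ ($y{\left(r,f \right)} = 4 \left(0 - 2\right) = 4 \left(-2\right) = -8$)
$G{\left(a \right)} = \frac{2 + a}{14 + a}$
$n{\left(F \right)} = 2 F$ ($n{\left(F \right)} = 2 F 1 = 2 F$)
$\frac{1}{n{\left(G{\left(y{\left(d{\left(3 \right)},5 \right)} \right)} \right)}} = \frac{1}{2 \frac{2 - 8}{14 - 8}} = \frac{1}{2 \cdot \frac{1}{6} \left(-6\right)} = \frac{1}{2 \left(-1\right)} = \frac{1}{-2} = - \frac{1}{2}$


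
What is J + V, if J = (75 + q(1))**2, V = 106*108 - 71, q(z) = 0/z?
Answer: 17002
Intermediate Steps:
q(z) = 0
V = 11377 (V = 11448 - 71 = 11377)
J = 5625 (J = (75 + 0)**2 = 75**2 = 5625)
J + V = 5625 + 11377 = 17002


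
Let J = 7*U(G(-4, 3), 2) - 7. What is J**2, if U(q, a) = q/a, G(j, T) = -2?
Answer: 196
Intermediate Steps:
J = -14 (J = 7*(-2/2) - 7 = 7*(-2*1/2) - 7 = 7*(-1) - 7 = -7 - 7 = -14)
J**2 = (-14)**2 = 196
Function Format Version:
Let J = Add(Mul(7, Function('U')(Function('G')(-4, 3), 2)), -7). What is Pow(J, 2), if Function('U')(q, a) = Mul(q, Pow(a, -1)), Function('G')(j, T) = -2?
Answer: 196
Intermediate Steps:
J = -14 (J = Add(Mul(7, Mul(-2, Pow(2, -1))), -7) = Add(Mul(7, Mul(-2, Rational(1, 2))), -7) = Add(Mul(7, -1), -7) = Add(-7, -7) = -14)
Pow(J, 2) = Pow(-14, 2) = 196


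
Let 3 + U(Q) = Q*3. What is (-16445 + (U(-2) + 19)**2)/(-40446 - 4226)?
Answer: 16345/44672 ≈ 0.36589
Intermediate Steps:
U(Q) = -3 + 3*Q (U(Q) = -3 + Q*3 = -3 + 3*Q)
(-16445 + (U(-2) + 19)**2)/(-40446 - 4226) = (-16445 + ((-3 + 3*(-2)) + 19)**2)/(-40446 - 4226) = (-16445 + ((-3 - 6) + 19)**2)/(-44672) = (-16445 + (-9 + 19)**2)*(-1/44672) = (-16445 + 10**2)*(-1/44672) = (-16445 + 100)*(-1/44672) = -16345*(-1/44672) = 16345/44672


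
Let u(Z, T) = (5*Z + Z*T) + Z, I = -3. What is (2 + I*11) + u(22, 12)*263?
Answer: 104117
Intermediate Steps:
u(Z, T) = 6*Z + T*Z (u(Z, T) = (5*Z + T*Z) + Z = 6*Z + T*Z)
(2 + I*11) + u(22, 12)*263 = (2 - 3*11) + (22*(6 + 12))*263 = (2 - 33) + (22*18)*263 = -31 + 396*263 = -31 + 104148 = 104117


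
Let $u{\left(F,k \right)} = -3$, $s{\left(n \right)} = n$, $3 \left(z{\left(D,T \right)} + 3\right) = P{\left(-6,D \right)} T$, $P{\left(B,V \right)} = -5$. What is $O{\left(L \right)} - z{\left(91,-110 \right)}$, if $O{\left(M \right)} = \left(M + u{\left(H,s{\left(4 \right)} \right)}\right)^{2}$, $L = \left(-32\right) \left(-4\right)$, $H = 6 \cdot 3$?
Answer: $\frac{46334}{3} \approx 15445.0$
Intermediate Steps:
$H = 18$
$z{\left(D,T \right)} = -3 - \frac{5 T}{3}$ ($z{\left(D,T \right)} = -3 + \frac{\left(-5\right) T}{3} = -3 - \frac{5 T}{3}$)
$L = 128$
$O{\left(M \right)} = \left(-3 + M\right)^{2}$ ($O{\left(M \right)} = \left(M - 3\right)^{2} = \left(-3 + M\right)^{2}$)
$O{\left(L \right)} - z{\left(91,-110 \right)} = \left(-3 + 128\right)^{2} - \left(-3 - - \frac{550}{3}\right) = 125^{2} - \left(-3 + \frac{550}{3}\right) = 15625 - \frac{541}{3} = \frac{46334}{3}$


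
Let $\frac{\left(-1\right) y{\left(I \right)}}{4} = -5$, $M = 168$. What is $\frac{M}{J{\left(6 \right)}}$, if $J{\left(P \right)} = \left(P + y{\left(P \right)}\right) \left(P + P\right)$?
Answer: $\frac{7}{13} \approx 0.53846$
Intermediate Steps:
$y{\left(I \right)} = 20$ ($y{\left(I \right)} = \left(-4\right) \left(-5\right) = 20$)
$J{\left(P \right)} = 2 P \left(20 + P\right)$ ($J{\left(P \right)} = \left(P + 20\right) \left(P + P\right) = \left(20 + P\right) 2 P = 2 P \left(20 + P\right)$)
$\frac{M}{J{\left(6 \right)}} = \frac{168}{2 \cdot 6 \left(20 + 6\right)} = \frac{168}{2 \cdot 6 \cdot 26} = \frac{168}{312} = 168 \cdot \frac{1}{312} = \frac{7}{13}$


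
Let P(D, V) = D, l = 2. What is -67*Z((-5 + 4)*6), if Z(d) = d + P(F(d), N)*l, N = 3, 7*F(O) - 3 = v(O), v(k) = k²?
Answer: -2412/7 ≈ -344.57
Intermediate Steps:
F(O) = 3/7 + O²/7
Z(d) = 6/7 + d + 2*d²/7 (Z(d) = d + (3/7 + d²/7)*2 = d + (6/7 + 2*d²/7) = 6/7 + d + 2*d²/7)
-67*Z((-5 + 4)*6) = -67*(6/7 + (-5 + 4)*6 + 2*((-5 + 4)*6)²/7) = -67*(6/7 - 1*6 + 2*(-1*6)²/7) = -67*(6/7 - 6 + (2/7)*(-6)²) = -67*(6/7 - 6 + (2/7)*36) = -67*(6/7 - 6 + 72/7) = -67*36/7 = -2412/7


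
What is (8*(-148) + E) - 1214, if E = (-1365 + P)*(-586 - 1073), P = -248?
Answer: 2673569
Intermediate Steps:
E = 2675967 (E = (-1365 - 248)*(-586 - 1073) = -1613*(-1659) = 2675967)
(8*(-148) + E) - 1214 = (8*(-148) + 2675967) - 1214 = (-1184 + 2675967) - 1214 = 2674783 - 1214 = 2673569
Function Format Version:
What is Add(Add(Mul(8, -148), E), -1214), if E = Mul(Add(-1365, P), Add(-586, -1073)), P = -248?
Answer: 2673569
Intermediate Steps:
E = 2675967 (E = Mul(Add(-1365, -248), Add(-586, -1073)) = Mul(-1613, -1659) = 2675967)
Add(Add(Mul(8, -148), E), -1214) = Add(Add(Mul(8, -148), 2675967), -1214) = Add(Add(-1184, 2675967), -1214) = Add(2674783, -1214) = 2673569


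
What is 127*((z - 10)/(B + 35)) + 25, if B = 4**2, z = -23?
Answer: -972/17 ≈ -57.176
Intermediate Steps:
B = 16
127*((z - 10)/(B + 35)) + 25 = 127*((-23 - 10)/(16 + 35)) + 25 = 127*(-33/51) + 25 = 127*(-33*1/51) + 25 = 127*(-11/17) + 25 = -1397/17 + 25 = -972/17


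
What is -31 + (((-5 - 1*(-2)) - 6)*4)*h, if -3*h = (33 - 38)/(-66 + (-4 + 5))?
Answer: -391/13 ≈ -30.077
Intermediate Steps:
h = -1/39 (h = -(33 - 38)/(3*(-66 + (-4 + 5))) = -(-5)/(3*(-66 + 1)) = -(-5)/(3*(-65)) = -(-5)*(-1)/(3*65) = -⅓*1/13 = -1/39 ≈ -0.025641)
-31 + (((-5 - 1*(-2)) - 6)*4)*h = -31 + (((-5 - 1*(-2)) - 6)*4)*(-1/39) = -31 + (((-5 + 2) - 6)*4)*(-1/39) = -31 + ((-3 - 6)*4)*(-1/39) = -31 - 9*4*(-1/39) = -31 - 36*(-1/39) = -31 + 12/13 = -391/13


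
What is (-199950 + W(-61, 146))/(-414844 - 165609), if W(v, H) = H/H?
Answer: 199949/580453 ≈ 0.34447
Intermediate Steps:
W(v, H) = 1
(-199950 + W(-61, 146))/(-414844 - 165609) = (-199950 + 1)/(-414844 - 165609) = -199949/(-580453) = -199949*(-1/580453) = 199949/580453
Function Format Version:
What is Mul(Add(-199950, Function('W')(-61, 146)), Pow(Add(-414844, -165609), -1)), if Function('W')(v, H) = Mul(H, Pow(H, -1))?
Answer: Rational(199949, 580453) ≈ 0.34447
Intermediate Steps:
Function('W')(v, H) = 1
Mul(Add(-199950, Function('W')(-61, 146)), Pow(Add(-414844, -165609), -1)) = Mul(Add(-199950, 1), Pow(Add(-414844, -165609), -1)) = Mul(-199949, Pow(-580453, -1)) = Mul(-199949, Rational(-1, 580453)) = Rational(199949, 580453)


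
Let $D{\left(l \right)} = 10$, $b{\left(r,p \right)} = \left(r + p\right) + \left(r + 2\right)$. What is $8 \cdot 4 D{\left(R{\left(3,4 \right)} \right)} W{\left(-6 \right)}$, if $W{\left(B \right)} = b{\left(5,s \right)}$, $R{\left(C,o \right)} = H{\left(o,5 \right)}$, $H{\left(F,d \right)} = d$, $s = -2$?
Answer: $3200$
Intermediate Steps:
$R{\left(C,o \right)} = 5$
$b{\left(r,p \right)} = 2 + p + 2 r$ ($b{\left(r,p \right)} = \left(p + r\right) + \left(2 + r\right) = 2 + p + 2 r$)
$W{\left(B \right)} = 10$ ($W{\left(B \right)} = 2 - 2 + 2 \cdot 5 = 2 - 2 + 10 = 10$)
$8 \cdot 4 D{\left(R{\left(3,4 \right)} \right)} W{\left(-6 \right)} = 8 \cdot 4 \cdot 10 \cdot 10 = 32 \cdot 10 \cdot 10 = 320 \cdot 10 = 3200$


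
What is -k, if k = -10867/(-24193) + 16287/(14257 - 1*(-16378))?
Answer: -726941936/741152555 ≈ -0.98083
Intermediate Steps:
k = 726941936/741152555 (k = -10867*(-1/24193) + 16287/(14257 + 16378) = 10867/24193 + 16287/30635 = 726941936/741152555 ≈ 0.98083)
-k = -1*726941936/741152555 = -726941936/741152555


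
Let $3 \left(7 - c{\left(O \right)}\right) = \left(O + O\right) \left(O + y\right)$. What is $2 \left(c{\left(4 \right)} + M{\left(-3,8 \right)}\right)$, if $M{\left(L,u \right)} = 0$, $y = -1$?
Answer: $-2$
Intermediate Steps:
$c{\left(O \right)} = 7 - \frac{2 O \left(-1 + O\right)}{3}$ ($c{\left(O \right)} = 7 - \frac{\left(O + O\right) \left(O - 1\right)}{3} = 7 - \frac{2 O \left(-1 + O\right)}{3}$)
$2 \left(c{\left(4 \right)} + M{\left(-3,8 \right)}\right) = 2 \left(\left(7 - \frac{2 \cdot 4^{2}}{3} + \frac{2}{3} \cdot 4\right) + 0\right) = 2 \left(\left(7 - \frac{32}{3} + \frac{8}{3}\right) + 0\right) = 2 \left(-1 + 0\right) = 2 \left(-1\right) = -2$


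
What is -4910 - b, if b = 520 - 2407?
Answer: -3023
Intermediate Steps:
b = -1887
-4910 - b = -4910 - 1*(-1887) = -4910 + 1887 = -3023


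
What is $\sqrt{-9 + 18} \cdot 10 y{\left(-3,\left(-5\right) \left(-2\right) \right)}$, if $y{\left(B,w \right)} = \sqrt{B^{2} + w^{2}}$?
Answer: $30 \sqrt{109} \approx 313.21$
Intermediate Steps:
$\sqrt{-9 + 18} \cdot 10 y{\left(-3,\left(-5\right) \left(-2\right) \right)} = \sqrt{-9 + 18} \cdot 10 \sqrt{\left(-3\right)^{2} + \left(\left(-5\right) \left(-2\right)\right)^{2}} = \sqrt{9} \cdot 10 \sqrt{9 + 10^{2}} = 3 \cdot 10 \sqrt{9 + 100} = 30 \sqrt{109}$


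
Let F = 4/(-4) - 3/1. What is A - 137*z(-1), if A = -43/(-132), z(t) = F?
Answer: 72379/132 ≈ 548.33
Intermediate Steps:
F = -4 (F = 4*(-¼) - 3*1 = -1 - 3 = -4)
z(t) = -4
A = 43/132 (A = -43*(-1/132) = 43/132 ≈ 0.32576)
A - 137*z(-1) = 43/132 - 137*(-4) = 43/132 + 548 = 72379/132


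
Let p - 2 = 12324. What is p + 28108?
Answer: 40434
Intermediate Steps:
p = 12326 (p = 2 + 12324 = 12326)
p + 28108 = 12326 + 28108 = 40434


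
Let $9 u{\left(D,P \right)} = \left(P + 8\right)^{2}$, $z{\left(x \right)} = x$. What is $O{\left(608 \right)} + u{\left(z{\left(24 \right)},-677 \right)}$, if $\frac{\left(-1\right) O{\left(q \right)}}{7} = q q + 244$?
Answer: $-2539627$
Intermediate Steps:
$u{\left(D,P \right)} = \frac{\left(8 + P\right)^{2}}{9}$ ($u{\left(D,P \right)} = \frac{\left(P + 8\right)^{2}}{9} = \frac{\left(8 + P\right)^{2}}{9}$)
$O{\left(q \right)} = -1708 - 7 q^{2}$ ($O{\left(q \right)} = - 7 \left(q q + 244\right) = - 7 \left(q^{2} + 244\right) = - 7 \left(244 + q^{2}\right) = -1708 - 7 q^{2}$)
$O{\left(608 \right)} + u{\left(z{\left(24 \right)},-677 \right)} = \left(-1708 - 7 \cdot 608^{2}\right) + \frac{\left(8 - 677\right)^{2}}{9} = \left(-1708 - 2587648\right) + \frac{\left(-669\right)^{2}}{9} = \left(-1708 - 2587648\right) + \frac{1}{9} \cdot 447561 = -2589356 + 49729 = -2539627$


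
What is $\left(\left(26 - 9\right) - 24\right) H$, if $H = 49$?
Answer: $-343$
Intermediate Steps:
$\left(\left(26 - 9\right) - 24\right) H = \left(\left(26 - 9\right) - 24\right) 49 = \left(17 - 24\right) 49 = \left(-7\right) 49 = -343$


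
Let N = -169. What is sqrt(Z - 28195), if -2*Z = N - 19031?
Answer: I*sqrt(18595) ≈ 136.36*I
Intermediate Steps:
Z = 9600 (Z = -(-169 - 19031)/2 = -1/2*(-19200) = 9600)
sqrt(Z - 28195) = sqrt(9600 - 28195) = sqrt(-18595) = I*sqrt(18595)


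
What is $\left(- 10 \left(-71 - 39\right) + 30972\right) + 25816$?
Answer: $57888$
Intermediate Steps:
$\left(- 10 \left(-71 - 39\right) + 30972\right) + 25816 = \left(\left(-10\right) \left(-110\right) + 30972\right) + 25816 = \left(1100 + 30972\right) + 25816 = 32072 + 25816 = 57888$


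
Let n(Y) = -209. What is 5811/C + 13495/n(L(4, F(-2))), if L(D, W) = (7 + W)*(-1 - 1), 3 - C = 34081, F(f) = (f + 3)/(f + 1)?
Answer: -41917919/647482 ≈ -64.740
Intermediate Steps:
F(f) = (3 + f)/(1 + f)
C = -34078 (C = 3 - 1*34081 = 3 - 34081 = -34078)
L(D, W) = -14 - 2*W (L(D, W) = (7 + W)*(-2) = -14 - 2*W)
5811/C + 13495/n(L(4, F(-2))) = 5811/(-34078) + 13495/(-209) = 5811*(-1/34078) + 13495*(-1/209) = -5811/34078 - 13495/209 = -41917919/647482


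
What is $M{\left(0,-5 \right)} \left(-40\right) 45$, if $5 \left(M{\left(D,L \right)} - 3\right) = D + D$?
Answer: $-5400$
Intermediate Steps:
$M{\left(D,L \right)} = 3 + \frac{2 D}{5}$ ($M{\left(D,L \right)} = 3 + \frac{D + D}{5} = 3 + \frac{2 D}{5}$)
$M{\left(0,-5 \right)} \left(-40\right) 45 = \left(3 + \frac{2}{5} \cdot 0\right) \left(-40\right) 45 = \left(3 + 0\right) \left(-40\right) 45 = 3 \left(-40\right) 45 = \left(-120\right) 45 = -5400$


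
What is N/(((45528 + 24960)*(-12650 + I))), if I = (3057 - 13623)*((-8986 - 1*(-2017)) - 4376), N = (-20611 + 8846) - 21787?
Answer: -233/58670794490 ≈ -3.9713e-9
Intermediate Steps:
N = -33552 (N = -11765 - 21787 = -33552)
I = 119871270 (I = -10566*((-8986 + 2017) - 4376) = -10566*(-6969 - 4376) = -10566*(-11345) = 119871270)
N/(((45528 + 24960)*(-12650 + I))) = -33552*1/((-12650 + 119871270)*(45528 + 24960)) = -33552/(70488*119858620) = -33552/8448594406560 = -33552*1/8448594406560 = -233/58670794490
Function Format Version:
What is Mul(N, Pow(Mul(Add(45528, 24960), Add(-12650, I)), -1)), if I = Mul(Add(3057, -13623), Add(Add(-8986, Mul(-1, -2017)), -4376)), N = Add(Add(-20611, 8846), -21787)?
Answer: Rational(-233, 58670794490) ≈ -3.9713e-9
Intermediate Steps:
N = -33552 (N = Add(-11765, -21787) = -33552)
I = 119871270 (I = Mul(-10566, Add(Add(-8986, 2017), -4376)) = Mul(-10566, Add(-6969, -4376)) = Mul(-10566, -11345) = 119871270)
Mul(N, Pow(Mul(Add(45528, 24960), Add(-12650, I)), -1)) = Mul(-33552, Pow(Mul(Add(45528, 24960), Add(-12650, 119871270)), -1)) = Mul(-33552, Pow(Mul(70488, 119858620), -1)) = Mul(-33552, Pow(8448594406560, -1)) = Mul(-33552, Rational(1, 8448594406560)) = Rational(-233, 58670794490)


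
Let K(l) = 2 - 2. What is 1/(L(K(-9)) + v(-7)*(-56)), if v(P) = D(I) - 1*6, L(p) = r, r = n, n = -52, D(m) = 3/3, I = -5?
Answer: 1/228 ≈ 0.0043860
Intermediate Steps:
D(m) = 1 (D(m) = 3*(⅓) = 1)
K(l) = 0
r = -52
L(p) = -52
v(P) = -5 (v(P) = 1 - 1*6 = 1 - 6 = -5)
1/(L(K(-9)) + v(-7)*(-56)) = 1/(-52 - 5*(-56)) = 1/(-52 + 280) = 1/228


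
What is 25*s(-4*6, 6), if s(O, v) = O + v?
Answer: -450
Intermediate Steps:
25*s(-4*6, 6) = 25*(-4*6 + 6) = 25*(-24 + 6) = 25*(-18) = -450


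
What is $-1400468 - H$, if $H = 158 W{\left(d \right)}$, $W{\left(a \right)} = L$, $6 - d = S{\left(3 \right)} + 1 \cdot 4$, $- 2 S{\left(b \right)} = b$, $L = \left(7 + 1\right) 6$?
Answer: $-1408052$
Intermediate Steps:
$L = 48$ ($L = 8 \cdot 6 = 48$)
$S{\left(b \right)} = - \frac{b}{2}$
$d = \frac{7}{2}$ ($d = 6 - \left(\left(- \frac{1}{2}\right) 3 + 1 \cdot 4\right) = 6 - \left(- \frac{3}{2} + 4\right) = 6 - \frac{5}{2} = \frac{7}{2} \approx 3.5$)
$W{\left(a \right)} = 48$
$H = 7584$ ($H = 158 \cdot 48 = 7584$)
$-1400468 - H = -1400468 - 7584 = -1408052$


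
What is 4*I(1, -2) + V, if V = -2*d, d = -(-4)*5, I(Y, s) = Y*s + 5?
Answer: -28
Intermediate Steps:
I(Y, s) = 5 + Y*s
d = 20 (d = -4*(-5) = 20)
V = -40 (V = -2*20 = -40)
4*I(1, -2) + V = 4*(5 + 1*(-2)) - 40 = 4*(5 - 2) - 40 = 4*3 - 40 = 12 - 40 = -28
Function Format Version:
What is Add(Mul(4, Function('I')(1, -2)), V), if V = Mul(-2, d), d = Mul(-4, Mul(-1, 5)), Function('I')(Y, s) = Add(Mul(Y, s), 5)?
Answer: -28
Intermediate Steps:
Function('I')(Y, s) = Add(5, Mul(Y, s))
d = 20 (d = Mul(-4, -5) = 20)
V = -40 (V = Mul(-2, 20) = -40)
Add(Mul(4, Function('I')(1, -2)), V) = Add(Mul(4, Add(5, Mul(1, -2))), -40) = Add(Mul(4, Add(5, -2)), -40) = Add(Mul(4, 3), -40) = Add(12, -40) = -28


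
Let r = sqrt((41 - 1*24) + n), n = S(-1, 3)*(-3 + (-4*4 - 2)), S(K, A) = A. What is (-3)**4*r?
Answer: 81*I*sqrt(46) ≈ 549.37*I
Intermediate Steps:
n = -63 (n = 3*(-3 + (-4*4 - 2)) = 3*(-3 + (-16 - 2)) = 3*(-3 - 18) = 3*(-21) = -63)
r = I*sqrt(46) (r = sqrt((41 - 1*24) - 63) = sqrt((41 - 24) - 63) = sqrt(17 - 63) = sqrt(-46) = I*sqrt(46) ≈ 6.7823*I)
(-3)**4*r = (-3)**4*(I*sqrt(46)) = 81*(I*sqrt(46)) = 81*I*sqrt(46)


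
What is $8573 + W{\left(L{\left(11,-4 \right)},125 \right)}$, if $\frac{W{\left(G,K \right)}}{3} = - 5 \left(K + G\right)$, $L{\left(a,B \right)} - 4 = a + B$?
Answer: $6533$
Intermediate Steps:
$L{\left(a,B \right)} = 4 + B + a$ ($L{\left(a,B \right)} = 4 + \left(a + B\right) = 4 + \left(B + a\right) = 4 + B + a$)
$W{\left(G,K \right)} = - 15 G - 15 K$ ($W{\left(G,K \right)} = 3 \left(- 5 \left(K + G\right)\right) = 3 \left(- 5 \left(G + K\right)\right) = 3 \left(- 5 G - 5 K\right) = - 15 G - 15 K$)
$8573 + W{\left(L{\left(11,-4 \right)},125 \right)} = 8573 - \left(1875 + 15 \left(4 - 4 + 11\right)\right) = 8573 - 2040 = 6533$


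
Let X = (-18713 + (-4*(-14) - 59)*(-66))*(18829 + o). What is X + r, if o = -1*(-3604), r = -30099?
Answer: -415377094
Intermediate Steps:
o = 3604
X = -415346995 (X = (-18713 + (-4*(-14) - 59)*(-66))*(18829 + 3604) = (-18713 + (56 - 59)*(-66))*22433 = (-18713 - 3*(-66))*22433 = (-18713 + 198)*22433 = -18515*22433 = -415346995)
X + r = -415346995 - 30099 = -415377094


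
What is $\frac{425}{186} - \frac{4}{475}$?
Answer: $\frac{201131}{88350} \approx 2.2765$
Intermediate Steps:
$\frac{425}{186} - \frac{4}{475} = \frac{201131}{88350}$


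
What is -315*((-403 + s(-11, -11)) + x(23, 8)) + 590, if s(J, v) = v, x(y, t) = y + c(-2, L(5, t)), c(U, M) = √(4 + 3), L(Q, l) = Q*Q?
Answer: 123755 - 315*√7 ≈ 1.2292e+5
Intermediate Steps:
L(Q, l) = Q²
c(U, M) = √7
x(y, t) = y + √7
-315*((-403 + s(-11, -11)) + x(23, 8)) + 590 = -315*((-403 - 11) + (23 + √7)) + 590 = -315*(-414 + (23 + √7)) + 590 = -315*(-391 + √7) + 590 = (123165 - 315*√7) + 590 = 123755 - 315*√7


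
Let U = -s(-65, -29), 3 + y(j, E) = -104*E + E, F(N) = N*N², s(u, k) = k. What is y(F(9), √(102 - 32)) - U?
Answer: -32 - 103*√70 ≈ -893.76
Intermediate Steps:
F(N) = N³
y(j, E) = -3 - 103*E (y(j, E) = -3 + (-104*E + E) = -3 - 103*E)
U = 29 (U = -1*(-29) = 29)
y(F(9), √(102 - 32)) - U = (-3 - 103*√(102 - 32)) - 1*29 = (-3 - 103*√70) - 29 = -32 - 103*√70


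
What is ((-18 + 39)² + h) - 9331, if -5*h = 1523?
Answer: -45973/5 ≈ -9194.6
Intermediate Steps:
h = -1523/5 (h = -⅕*1523 = -1523/5 ≈ -304.60)
((-18 + 39)² + h) - 9331 = ((-18 + 39)² - 1523/5) - 9331 = (21² - 1523/5) - 9331 = (441 - 1523/5) - 9331 = 682/5 - 9331 = -45973/5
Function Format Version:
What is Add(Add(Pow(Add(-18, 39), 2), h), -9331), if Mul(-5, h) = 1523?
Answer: Rational(-45973, 5) ≈ -9194.6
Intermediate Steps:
h = Rational(-1523, 5) (h = Mul(Rational(-1, 5), 1523) = Rational(-1523, 5) ≈ -304.60)
Add(Add(Pow(Add(-18, 39), 2), h), -9331) = Add(Add(Pow(Add(-18, 39), 2), Rational(-1523, 5)), -9331) = Add(Add(Pow(21, 2), Rational(-1523, 5)), -9331) = Add(Add(441, Rational(-1523, 5)), -9331) = Add(Rational(682, 5), -9331) = Rational(-45973, 5)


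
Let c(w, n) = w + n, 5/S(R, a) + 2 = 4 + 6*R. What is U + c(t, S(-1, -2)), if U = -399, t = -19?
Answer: -1677/4 ≈ -419.25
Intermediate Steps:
S(R, a) = 5/(2 + 6*R) (S(R, a) = 5/(-2 + (4 + 6*R)) = 5/(2 + 6*R))
c(w, n) = n + w
U + c(t, S(-1, -2)) = -399 + (5/(2*(1 + 3*(-1))) - 19) = -399 + (5/(2*(1 - 3)) - 19) = -399 + ((5/2)/(-2) - 19) = -399 + ((5/2)*(-1/2) - 19) = -399 + (-5/4 - 19) = -399 - 81/4 = -1677/4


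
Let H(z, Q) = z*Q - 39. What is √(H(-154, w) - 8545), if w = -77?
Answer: √3274 ≈ 57.219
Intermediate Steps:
H(z, Q) = -39 + Q*z (H(z, Q) = Q*z - 39 = -39 + Q*z)
√(H(-154, w) - 8545) = √((-39 - 77*(-154)) - 8545) = √((-39 + 11858) - 8545) = √(11819 - 8545) = √3274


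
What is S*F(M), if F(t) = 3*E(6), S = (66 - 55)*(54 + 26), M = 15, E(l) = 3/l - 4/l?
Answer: -440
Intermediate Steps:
E(l) = -1/l
S = 880 (S = 11*80 = 880)
F(t) = -½ (F(t) = 3*(-1/6) = 3*(-1*⅙) = 3*(-⅙) = -½)
S*F(M) = 880*(-½) = -440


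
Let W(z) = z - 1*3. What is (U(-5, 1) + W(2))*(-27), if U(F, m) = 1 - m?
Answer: 27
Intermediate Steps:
W(z) = -3 + z (W(z) = z - 3 = -3 + z)
(U(-5, 1) + W(2))*(-27) = ((1 - 1*1) + (-3 + 2))*(-27) = ((1 - 1) - 1)*(-27) = (0 - 1)*(-27) = -1*(-27) = 27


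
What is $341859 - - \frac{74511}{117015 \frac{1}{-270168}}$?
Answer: $\frac{6624047679}{39005} \approx 1.6983 \cdot 10^{5}$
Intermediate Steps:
$341859 - - \frac{74511}{117015 \frac{1}{-270168}} = 341859 - - \frac{74511}{117015 \left(- \frac{1}{270168}\right)} = 341859 - - \frac{74511}{- \frac{39005}{90056}} = 341859 - \left(-74511\right) \left(- \frac{90056}{39005}\right) = 341859 - \frac{6710162616}{39005} = \frac{6624047679}{39005}$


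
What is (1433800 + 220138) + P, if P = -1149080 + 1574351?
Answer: 2079209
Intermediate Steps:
P = 425271
(1433800 + 220138) + P = (1433800 + 220138) + 425271 = 1653938 + 425271 = 2079209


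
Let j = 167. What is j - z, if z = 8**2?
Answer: 103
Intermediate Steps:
z = 64
j - z = 167 - 1*64 = 167 - 64 = 103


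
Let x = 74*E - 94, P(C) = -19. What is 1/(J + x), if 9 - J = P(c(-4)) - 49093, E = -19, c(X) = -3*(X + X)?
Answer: 1/47621 ≈ 2.0999e-5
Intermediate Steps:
c(X) = -6*X
J = 49121 (J = 9 - (-19 - 49093) = 9 - 1*(-49112) = 9 + 49112 = 49121)
x = -1500 (x = 74*(-19) - 94 = -1406 - 94 = -1500)
1/(J + x) = 1/(49121 - 1500) = 1/47621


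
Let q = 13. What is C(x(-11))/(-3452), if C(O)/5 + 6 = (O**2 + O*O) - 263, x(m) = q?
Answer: -345/3452 ≈ -0.099942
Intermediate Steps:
x(m) = 13
C(O) = -1345 + 10*O**2 (C(O) = -30 + 5*((O**2 + O*O) - 263) = -30 + 5*((O**2 + O**2) - 263) = -30 + 5*(2*O**2 - 263) = -30 + 5*(-263 + 2*O**2) = -30 + (-1315 + 10*O**2) = -1345 + 10*O**2)
C(x(-11))/(-3452) = (-1345 + 10*13**2)/(-3452) = (-1345 + 10*169)*(-1/3452) = (-1345 + 1690)*(-1/3452) = 345*(-1/3452) = -345/3452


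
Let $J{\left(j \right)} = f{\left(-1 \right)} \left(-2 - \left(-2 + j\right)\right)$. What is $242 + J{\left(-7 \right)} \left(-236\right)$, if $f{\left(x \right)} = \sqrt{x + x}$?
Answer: $242 - 1652 i \sqrt{2} \approx 242.0 - 2336.3 i$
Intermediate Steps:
$f{\left(x \right)} = \sqrt{2} \sqrt{x}$ ($f{\left(x \right)} = \sqrt{2 x} = \sqrt{2} \sqrt{x}$)
$J{\left(j \right)} = - i j \sqrt{2}$ ($J{\left(j \right)} = \sqrt{2} \sqrt{-1} \left(-2 - \left(-2 + j\right)\right) = \sqrt{2} i \left(- j\right) = i \sqrt{2} \left(- j\right) = - i j \sqrt{2}$)
$242 + J{\left(-7 \right)} \left(-236\right) = 242 + \left(-1\right) i \left(-7\right) \sqrt{2} \left(-236\right) = 242 + 7 i \sqrt{2} \left(-236\right) = 242 - 1652 i \sqrt{2}$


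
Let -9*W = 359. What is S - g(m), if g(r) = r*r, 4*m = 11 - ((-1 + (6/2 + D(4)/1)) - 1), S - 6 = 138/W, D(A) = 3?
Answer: -2999/5744 ≈ -0.52211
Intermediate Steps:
W = -359/9 (W = -⅑*359 = -359/9 ≈ -39.889)
S = 912/359 (S = 6 + 138/(-359/9) = 6 + 138*(-9/359) = 6 - 1242/359 = 912/359 ≈ 2.5404)
m = 7/4 (m = (11 - ((-1 + (6/2 + 3/1)) - 1))/4 = (11 - ((-1 + (6*(½) + 3*1)) - 1))/4 = (11 - ((-1 + (3 + 3)) - 1))/4 = (11 - ((-1 + 6) - 1))/4 = (11 - (5 - 1))/4 = (11 - 1*4)/4 = (11 - 4)/4 = (¼)*7 = 7/4 ≈ 1.7500)
g(r) = r²
S - g(m) = 912/359 - (7/4)² = 912/359 - 1*49/16 = 912/359 - 49/16 = -2999/5744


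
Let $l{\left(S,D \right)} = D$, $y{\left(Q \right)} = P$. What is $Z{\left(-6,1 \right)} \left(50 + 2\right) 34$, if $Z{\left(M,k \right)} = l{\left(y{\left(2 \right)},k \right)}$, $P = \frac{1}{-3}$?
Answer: $1768$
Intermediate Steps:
$P = - \frac{1}{3} \approx -0.33333$
$y{\left(Q \right)} = - \frac{1}{3}$
$Z{\left(M,k \right)} = k$
$Z{\left(-6,1 \right)} \left(50 + 2\right) 34 = 1 \left(50 + 2\right) 34 = 1 \cdot 52 \cdot 34 = 52 \cdot 34 = 1768$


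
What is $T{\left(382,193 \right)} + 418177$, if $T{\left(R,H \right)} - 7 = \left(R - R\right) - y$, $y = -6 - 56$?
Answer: $418246$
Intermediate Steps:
$y = -62$ ($y = -6 - 56 = -62$)
$T{\left(R,H \right)} = 69$ ($T{\left(R,H \right)} = 7 + \left(\left(R - R\right) - -62\right) = 7 + \left(0 + 62\right) = 7 + 62 = 69$)
$T{\left(382,193 \right)} + 418177 = 69 + 418177 = 418246$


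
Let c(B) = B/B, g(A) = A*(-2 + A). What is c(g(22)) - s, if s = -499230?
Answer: 499231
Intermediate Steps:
c(B) = 1
c(g(22)) - s = 1 - 1*(-499230) = 1 + 499230 = 499231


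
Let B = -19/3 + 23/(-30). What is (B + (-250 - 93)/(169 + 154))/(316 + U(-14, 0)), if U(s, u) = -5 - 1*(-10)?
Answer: -26363/1036830 ≈ -0.025427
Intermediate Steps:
U(s, u) = 5 (U(s, u) = -5 + 10 = 5)
B = -71/10 (B = -19*⅓ + 23*(-1/30) = -19/3 - 23/30 = -71/10 ≈ -7.1000)
(B + (-250 - 93)/(169 + 154))/(316 + U(-14, 0)) = (-71/10 + (-250 - 93)/(169 + 154))/(316 + 5) = (-71/10 - 343/323)/321 = (-71/10 - 343*1/323)*(1/321) = (-71/10 - 343/323)*(1/321) = -26363/3230*1/321 = -26363/1036830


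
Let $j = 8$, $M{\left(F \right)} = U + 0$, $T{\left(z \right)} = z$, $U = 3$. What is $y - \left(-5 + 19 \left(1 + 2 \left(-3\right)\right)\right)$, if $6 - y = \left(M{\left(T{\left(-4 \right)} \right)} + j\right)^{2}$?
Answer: $-15$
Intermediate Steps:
$M{\left(F \right)} = 3$ ($M{\left(F \right)} = 3 + 0 = 3$)
$y = -115$ ($y = 6 - \left(3 + 8\right)^{2} = 6 - 11^{2} = 6 - 121 = -115$)
$y - \left(-5 + 19 \left(1 + 2 \left(-3\right)\right)\right) = -115 - \left(-5 + 19 \left(1 + 2 \left(-3\right)\right)\right) = -115 - \left(-5 + 19 \left(1 - 6\right)\right) = -115 - \left(-5 + 19 \left(-5\right)\right) = -115 - \left(-5 - 95\right) = -115 - -100 = -115 + 100 = -15$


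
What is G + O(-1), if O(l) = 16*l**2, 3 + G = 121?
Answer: 134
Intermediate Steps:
G = 118 (G = -3 + 121 = 118)
G + O(-1) = 118 + 16*(-1)**2 = 118 + 16*1 = 118 + 16 = 134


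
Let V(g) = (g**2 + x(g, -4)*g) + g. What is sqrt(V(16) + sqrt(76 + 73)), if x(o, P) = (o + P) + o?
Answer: sqrt(720 + sqrt(149)) ≈ 27.059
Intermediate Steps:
x(o, P) = P + 2*o (x(o, P) = (P + o) + o = P + 2*o)
V(g) = g + g**2 + g*(-4 + 2*g) (V(g) = (g**2 + (-4 + 2*g)*g) + g = (g**2 + g*(-4 + 2*g)) + g = g + g**2 + g*(-4 + 2*g))
sqrt(V(16) + sqrt(76 + 73)) = sqrt(3*16*(-1 + 16) + sqrt(76 + 73)) = sqrt(3*16*15 + sqrt(149)) = sqrt(720 + sqrt(149))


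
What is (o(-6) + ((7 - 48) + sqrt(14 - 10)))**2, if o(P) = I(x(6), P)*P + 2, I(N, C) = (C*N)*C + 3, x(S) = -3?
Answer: 351649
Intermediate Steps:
I(N, C) = 3 + N*C**2 (I(N, C) = N*C**2 + 3 = 3 + N*C**2)
o(P) = 2 + P*(3 - 3*P**2) (o(P) = (3 - 3*P**2)*P + 2 = P*(3 - 3*P**2) + 2 = 2 + P*(3 - 3*P**2))
(o(-6) + ((7 - 48) + sqrt(14 - 10)))**2 = ((2 - 3*(-6)*(-1 + (-6)**2)) + ((7 - 48) + sqrt(14 - 10)))**2 = ((2 - 3*(-6)*(-1 + 36)) + (-41 + sqrt(4)))**2 = ((2 - 3*(-6)*35) + (-41 + 2))**2 = ((2 + 630) - 39)**2 = (632 - 39)**2 = 593**2 = 351649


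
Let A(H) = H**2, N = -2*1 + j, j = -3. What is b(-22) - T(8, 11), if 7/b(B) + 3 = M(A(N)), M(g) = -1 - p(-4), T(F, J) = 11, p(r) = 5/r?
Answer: -149/11 ≈ -13.545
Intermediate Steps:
N = -5 (N = -2*1 - 3 = -2 - 3 = -5)
M(g) = 1/4 (M(g) = -1 - 5/(-4) = -1 - 5*(-1)/4 = -1 - 1*(-5/4) = -1 + 5/4 = 1/4)
b(B) = -28/11 (b(B) = 7/(-3 + 1/4) = 7/(-11/4) = 7*(-4/11) = -28/11)
b(-22) - T(8, 11) = -28/11 - 1*11 = -28/11 - 11 = -149/11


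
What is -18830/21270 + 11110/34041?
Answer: -13489411/24135069 ≈ -0.55891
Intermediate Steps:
-18830/21270 + 11110/34041 = -18830*1/21270 + 11110*(1/34041) = -1883/2127 + 11110/34041 = -13489411/24135069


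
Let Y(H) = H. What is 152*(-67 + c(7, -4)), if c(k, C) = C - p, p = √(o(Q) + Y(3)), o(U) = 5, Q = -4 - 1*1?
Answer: -10792 - 304*√2 ≈ -11222.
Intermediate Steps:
Q = -5 (Q = -4 - 1 = -5)
p = 2*√2 (p = √(5 + 3) = √8 = 2*√2 ≈ 2.8284)
c(k, C) = C - 2*√2
152*(-67 + c(7, -4)) = 152*(-67 + (-4 - 2*√2)) = 152*(-71 - 2*√2) = -10792 - 304*√2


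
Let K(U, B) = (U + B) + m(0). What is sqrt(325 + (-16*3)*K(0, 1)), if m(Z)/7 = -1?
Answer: sqrt(613) ≈ 24.759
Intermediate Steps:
m(Z) = -7 (m(Z) = 7*(-1) = -7)
K(U, B) = -7 + B + U (K(U, B) = (U + B) - 7 = (B + U) - 7 = -7 + B + U)
sqrt(325 + (-16*3)*K(0, 1)) = sqrt(325 + (-16*3)*(-7 + 1 + 0)) = sqrt(325 - 48*(-6)) = sqrt(325 + 288) = sqrt(613)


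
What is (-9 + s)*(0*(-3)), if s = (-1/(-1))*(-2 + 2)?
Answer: 0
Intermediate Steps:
s = 0 (s = -1*(-1)*0 = 1*0 = 0)
(-9 + s)*(0*(-3)) = (-9 + 0)*(0*(-3)) = -9*0 = 0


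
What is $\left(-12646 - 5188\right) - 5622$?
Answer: $-23456$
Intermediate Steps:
$\left(-12646 - 5188\right) - 5622 = -17834 - 5622 = -23456$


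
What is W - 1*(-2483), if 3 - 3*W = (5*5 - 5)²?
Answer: 7052/3 ≈ 2350.7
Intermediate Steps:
W = -397/3 (W = 1 - (5*5 - 5)²/3 = 1 - (25 - 5)²/3 = 1 - ⅓*20² = 1 - ⅓*400 = 1 - 400/3 = -397/3 ≈ -132.33)
W - 1*(-2483) = -397/3 - 1*(-2483) = -397/3 + 2483 = 7052/3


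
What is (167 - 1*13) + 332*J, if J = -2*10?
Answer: -6486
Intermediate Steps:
J = -20
(167 - 1*13) + 332*J = (167 - 1*13) + 332*(-20) = (167 - 13) - 6640 = 154 - 6640 = -6486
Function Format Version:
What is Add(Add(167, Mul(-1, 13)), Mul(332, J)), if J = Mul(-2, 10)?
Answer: -6486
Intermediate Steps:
J = -20
Add(Add(167, Mul(-1, 13)), Mul(332, J)) = Add(Add(167, Mul(-1, 13)), Mul(332, -20)) = Add(Add(167, -13), -6640) = Add(154, -6640) = -6486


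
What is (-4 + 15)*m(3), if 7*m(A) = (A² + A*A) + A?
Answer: 33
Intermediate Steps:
m(A) = A/7 + 2*A²/7 (m(A) = ((A² + A*A) + A)/7 = ((A² + A²) + A)/7 = (2*A² + A)/7 = (A + 2*A²)/7 = A/7 + 2*A²/7)
(-4 + 15)*m(3) = (-4 + 15)*((⅐)*3*(1 + 2*3)) = 11*((⅐)*3*(1 + 6)) = 11*((⅐)*3*7) = 11*3 = 33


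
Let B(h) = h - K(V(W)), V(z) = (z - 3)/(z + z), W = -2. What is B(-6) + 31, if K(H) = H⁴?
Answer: 5775/256 ≈ 22.559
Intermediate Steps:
V(z) = (-3 + z)/(2*z) (V(z) = (-3 + z)/((2*z)) = (-3 + z)*(1/(2*z)) = (-3 + z)/(2*z))
B(h) = -625/256 + h (B(h) = h - ((½)*(-3 - 2)/(-2))⁴ = h - ((½)*(-½)*(-5))⁴ = h - (5/4)⁴ = h - 1*625/256 = h - 625/256 = -625/256 + h)
B(-6) + 31 = (-625/256 - 6) + 31 = -2161/256 + 31 = 5775/256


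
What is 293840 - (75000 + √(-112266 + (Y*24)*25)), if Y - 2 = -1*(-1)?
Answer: 218840 - 57*I*√34 ≈ 2.1884e+5 - 332.36*I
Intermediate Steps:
Y = 3 (Y = 2 - 1*(-1) = 2 + 1 = 3)
293840 - (75000 + √(-112266 + (Y*24)*25)) = 293840 - (75000 + √(-112266 + (3*24)*25)) = 293840 - (75000 + √(-112266 + 72*25)) = 293840 - (75000 + √(-112266 + 1800)) = 293840 - (75000 + √(-110466)) = 293840 - (75000 + 57*I*√34) = 293840 + (-75000 - 57*I*√34) = 218840 - 57*I*√34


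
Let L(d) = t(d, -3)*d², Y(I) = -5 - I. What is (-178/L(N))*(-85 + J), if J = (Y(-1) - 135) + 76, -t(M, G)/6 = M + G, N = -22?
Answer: 3293/9075 ≈ 0.36286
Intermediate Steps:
t(M, G) = -6*G - 6*M (t(M, G) = -6*(M + G) = -6*(G + M) = -6*G - 6*M)
J = -63 (J = ((-5 - 1*(-1)) - 135) + 76 = ((-5 + 1) - 135) + 76 = (-4 - 135) + 76 = -139 + 76 = -63)
L(d) = d²*(18 - 6*d) (L(d) = (-6*(-3) - 6*d)*d² = (18 - 6*d)*d² = d²*(18 - 6*d))
(-178/L(N))*(-85 + J) = (-178*1/(2904*(3 - 1*(-22))))*(-85 - 63) = -178*1/(2904*(3 + 22))*(-148) = -178/(6*484*25)*(-148) = -178/72600*(-148) = -178*1/72600*(-148) = -89/36300*(-148) = 3293/9075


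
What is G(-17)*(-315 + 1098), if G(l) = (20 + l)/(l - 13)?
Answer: -783/10 ≈ -78.300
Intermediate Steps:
G(l) = (20 + l)/(-13 + l)
G(-17)*(-315 + 1098) = ((20 - 17)/(-13 - 17))*(-315 + 1098) = (3/(-30))*783 = -1/30*3*783 = -⅒*783 = -783/10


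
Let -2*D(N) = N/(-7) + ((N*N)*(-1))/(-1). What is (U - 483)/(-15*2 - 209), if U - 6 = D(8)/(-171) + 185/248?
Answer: 141324307/70948584 ≈ 1.9919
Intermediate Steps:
D(N) = -N**2/2 + N/14 (D(N) = -(N/(-7) + ((N*N)*(-1))/(-1))/2 = -(N*(-1/7) + (N**2*(-1))*(-1))/2 = -(-N/7 - N**2*(-1))/2 = -(-N/7 + N**2)/2 = -(N**2 - N/7)/2 = -N**2/2 + N/14)
U = 2057141/296856 (U = 6 + (((1/14)*8*(1 - 7*8))/(-171) + 185/248) = 6 + (((1/14)*8*(1 - 56))*(-1/171) + 185*(1/248)) = 6 + (((1/14)*8*(-55))*(-1/171) + 185/248) = 6 + (-220/7*(-1/171) + 185/248) = 6 + (220/1197 + 185/248) = 6 + 276005/296856 = 2057141/296856 ≈ 6.9298)
(U - 483)/(-15*2 - 209) = (2057141/296856 - 483)/(-15*2 - 209) = -141324307/(296856*(-30 - 209)) = -141324307/296856/(-239) = -141324307/296856*(-1/239) = 141324307/70948584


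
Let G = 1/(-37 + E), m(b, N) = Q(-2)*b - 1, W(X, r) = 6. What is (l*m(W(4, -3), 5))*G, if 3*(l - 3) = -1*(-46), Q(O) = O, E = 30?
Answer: 715/21 ≈ 34.048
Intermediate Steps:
m(b, N) = -1 - 2*b (m(b, N) = -2*b - 1 = -1 - 2*b)
l = 55/3 (l = 3 + (-1*(-46))/3 = 3 + (⅓)*46 = 3 + 46/3 = 55/3 ≈ 18.333)
G = -⅐ (G = 1/(-37 + 30) = 1/(-7) = -⅐ ≈ -0.14286)
(l*m(W(4, -3), 5))*G = (55*(-1 - 2*6)/3)*(-⅐) = (55*(-1 - 12)/3)*(-⅐) = ((55/3)*(-13))*(-⅐) = -715/3*(-⅐) = 715/21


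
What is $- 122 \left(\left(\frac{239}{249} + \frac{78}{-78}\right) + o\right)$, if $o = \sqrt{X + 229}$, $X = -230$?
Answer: $\frac{1220}{249} - 122 i \approx 4.8996 - 122.0 i$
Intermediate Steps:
$o = i$ ($o = \sqrt{-230 + 229} = \sqrt{-1} = i \approx 1.0 i$)
$- 122 \left(\left(\frac{239}{249} + \frac{78}{-78}\right) + o\right) = - 122 \left(\left(\frac{239}{249} + \frac{78}{-78}\right) + i\right) = - 122 \left(\left(239 \cdot \frac{1}{249} + 78 \left(- \frac{1}{78}\right)\right) + i\right) = - 122 \left(\left(\frac{239}{249} - 1\right) + i\right) = - 122 \left(- \frac{10}{249} + i\right) = \frac{1220}{249} - 122 i$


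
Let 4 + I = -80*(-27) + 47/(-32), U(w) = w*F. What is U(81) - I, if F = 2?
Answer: -63761/32 ≈ -1992.5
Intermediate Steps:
U(w) = 2*w (U(w) = w*2 = 2*w)
I = 68945/32 (I = -4 + (-80*(-27) + 47/(-32)) = -4 + (2160 + 47*(-1/32)) = -4 + (2160 - 47/32) = -4 + 69073/32 = 68945/32 ≈ 2154.5)
U(81) - I = 2*81 - 1*68945/32 = 162 - 68945/32 = -63761/32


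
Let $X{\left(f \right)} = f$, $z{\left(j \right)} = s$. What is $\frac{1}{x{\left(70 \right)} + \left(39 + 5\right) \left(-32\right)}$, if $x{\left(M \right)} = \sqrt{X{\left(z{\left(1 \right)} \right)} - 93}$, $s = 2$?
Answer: $- \frac{1408}{1982555} - \frac{i \sqrt{91}}{1982555} \approx -0.00071019 - 4.8117 \cdot 10^{-6} i$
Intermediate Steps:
$z{\left(j \right)} = 2$
$x{\left(M \right)} = i \sqrt{91}$ ($x{\left(M \right)} = \sqrt{2 - 93} = \sqrt{-91} = i \sqrt{91}$)
$\frac{1}{x{\left(70 \right)} + \left(39 + 5\right) \left(-32\right)} = \frac{1}{i \sqrt{91} + \left(39 + 5\right) \left(-32\right)} = \frac{1}{i \sqrt{91} + 44 \left(-32\right)} = \frac{1}{i \sqrt{91} - 1408} = \frac{1}{-1408 + i \sqrt{91}}$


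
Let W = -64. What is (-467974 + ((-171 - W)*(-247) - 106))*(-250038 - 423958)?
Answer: 297671007396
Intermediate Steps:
(-467974 + ((-171 - W)*(-247) - 106))*(-250038 - 423958) = (-467974 + ((-171 - 1*(-64))*(-247) - 106))*(-250038 - 423958) = (-467974 + ((-171 + 64)*(-247) - 106))*(-673996) = (-467974 + (-107*(-247) - 106))*(-673996) = (-467974 + (26429 - 106))*(-673996) = (-467974 + 26323)*(-673996) = -441651*(-673996) = 297671007396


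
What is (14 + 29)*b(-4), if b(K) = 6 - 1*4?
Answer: 86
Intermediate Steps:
b(K) = 2 (b(K) = 6 - 4 = 2)
(14 + 29)*b(-4) = (14 + 29)*2 = 43*2 = 86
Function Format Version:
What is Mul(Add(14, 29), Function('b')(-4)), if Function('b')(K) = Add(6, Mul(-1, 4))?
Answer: 86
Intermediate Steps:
Function('b')(K) = 2 (Function('b')(K) = Add(6, -4) = 2)
Mul(Add(14, 29), Function('b')(-4)) = Mul(Add(14, 29), 2) = Mul(43, 2) = 86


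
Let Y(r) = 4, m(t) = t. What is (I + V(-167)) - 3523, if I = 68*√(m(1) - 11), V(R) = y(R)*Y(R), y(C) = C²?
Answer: 108033 + 68*I*√10 ≈ 1.0803e+5 + 215.03*I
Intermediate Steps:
V(R) = 4*R² (V(R) = R²*4 = 4*R²)
I = 68*I*√10 (I = 68*√(1 - 11) = 68*√(-10) = 68*(I*√10) = 68*I*√10 ≈ 215.03*I)
(I + V(-167)) - 3523 = (68*I*√10 + 4*(-167)²) - 3523 = (68*I*√10 + 4*27889) - 3523 = (68*I*√10 + 111556) - 3523 = (111556 + 68*I*√10) - 3523 = 108033 + 68*I*√10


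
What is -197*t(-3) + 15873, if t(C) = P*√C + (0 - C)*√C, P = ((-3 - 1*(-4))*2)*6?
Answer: 15873 - 2955*I*√3 ≈ 15873.0 - 5118.2*I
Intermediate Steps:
P = 12 (P = ((-3 + 4)*2)*6 = (1*2)*6 = 2*6 = 12)
t(C) = -C^(3/2) + 12*√C (t(C) = 12*√C + (0 - C)*√C = 12*√C + (-C)*√C = 12*√C - C^(3/2) = -C^(3/2) + 12*√C)
-197*t(-3) + 15873 = -197*√(-3)*(12 - 1*(-3)) + 15873 = -197*I*√3*(12 + 3) + 15873 = -197*I*√3*15 + 15873 = -2955*I*√3 + 15873 = 15873 - 2955*I*√3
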